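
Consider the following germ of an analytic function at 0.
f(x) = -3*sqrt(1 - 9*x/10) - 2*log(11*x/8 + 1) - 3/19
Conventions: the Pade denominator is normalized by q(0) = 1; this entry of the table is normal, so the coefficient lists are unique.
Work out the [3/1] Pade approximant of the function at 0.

The Pade approximant has numerator coefficients [-60/19, -592554017/116472280, 137211313/245204800, 113698005643/117698304000]; denominator coefficients [1, 5726571/4904096].

Taylor coefficients needed (expand at 0): a_0 = -60/19, a_1 = -7/5, a_2 = 3511/1600, a_3 = -153253/96000, a_4 = 1908857/1024000.
Write the denominator as Q(x) = 1 + q1*x. Requiring Q*f - P = O(x^5) with deg P <= 3 kills the coefficients of x^4..x^4 in Q*f:
  x^4: a_4 + q1*a_3 = 0, i.e. 1908857/1024000 + (-153253/96000)*q1 = 0.
Solving this linear system: q1 = 5726571/4904096.
The numerator is Q*f truncated at degree 3: P0 = a_0 = -60/19; P1 = a_1 + q1*a_0 = -592554017/116472280; P2 = a_2 + q1*a_1 = 137211313/245204800; P3 = a_3 + q1*a_2 = 113698005643/117698304000.


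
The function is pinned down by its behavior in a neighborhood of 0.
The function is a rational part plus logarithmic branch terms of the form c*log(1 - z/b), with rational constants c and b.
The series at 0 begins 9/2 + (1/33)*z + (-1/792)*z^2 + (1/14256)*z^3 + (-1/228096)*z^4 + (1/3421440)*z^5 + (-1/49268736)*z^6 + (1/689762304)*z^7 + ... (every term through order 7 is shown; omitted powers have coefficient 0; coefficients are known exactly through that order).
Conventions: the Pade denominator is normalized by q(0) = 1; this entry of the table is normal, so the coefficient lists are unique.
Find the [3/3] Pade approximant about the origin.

The Pade approximant has numerator coefficients [9/2, 313/528, 337/15840, 7/41472]; denominator coefficients [1, 1/8, 1/240, 1/34560].

Taylor coefficients needed (read off): a_0 = 9/2, a_1 = 1/33, a_2 = -1/792, a_3 = 1/14256, a_4 = -1/228096, a_5 = 1/3421440, a_6 = -1/49268736.
Write the denominator as Q(z) = 1 + q1*z + q2*z^2 + q3*z^3. Requiring Q*f - P = O(z^7) with deg P <= 3 kills the coefficients of z^4..z^6 in Q*f:
  z^4: a_4 + q1*a_3 + q2*a_2 + q3*a_1 = 0, i.e. -1/228096 + (1/14256)*q1 + (-1/792)*q2 + (1/33)*q3 = 0.
  z^5: a_5 + q1*a_4 + q2*a_3 + q3*a_2 = 0, i.e. 1/3421440 + (-1/228096)*q1 + (1/14256)*q2 + (-1/792)*q3 = 0.
  z^6: a_6 + q1*a_5 + q2*a_4 + q3*a_3 = 0, i.e. -1/49268736 + (1/3421440)*q1 + (-1/228096)*q2 + (1/14256)*q3 = 0.
Solving this linear system: q1 = 1/8, q2 = 1/240, q3 = 1/34560.
The numerator is Q*f truncated at degree 3: P0 = a_0 = 9/2; P1 = a_1 + q1*a_0 = 313/528; P2 = a_2 + q1*a_1 + q2*a_0 = 337/15840; P3 = a_3 + q1*a_2 + q2*a_1 + q3*a_0 = 7/41472.


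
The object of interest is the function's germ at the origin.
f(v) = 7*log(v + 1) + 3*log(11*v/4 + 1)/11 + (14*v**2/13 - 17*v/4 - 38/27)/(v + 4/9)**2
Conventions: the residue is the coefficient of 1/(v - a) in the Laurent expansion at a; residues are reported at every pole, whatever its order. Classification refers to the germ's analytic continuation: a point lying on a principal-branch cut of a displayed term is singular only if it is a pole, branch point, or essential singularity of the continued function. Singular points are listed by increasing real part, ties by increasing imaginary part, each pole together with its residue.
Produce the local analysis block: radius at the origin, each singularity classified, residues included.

Radius of convergence at 0: 4/11.
At -1: a logarithmic branch point.
At -4/9: a pole of order 2; residue -2437/468.
At -4/11: a logarithmic branch point.

Denominator factor (v + 4/9)^2: pole of order 2 at -4/9, modulus 4/9.
Branch term (3/11)*log(1 - v/(-4/11)): its argument vanishes at v = -4/11, a logarithmic branch point, modulus 4/11.
Branch term (7)*log(1 - v/(-1)): its argument vanishes at v = -1, a logarithmic branch point, modulus 1.
The radius of convergence is the smallest modulus among the singular points: 4/11.
The branch terms are analytic at -4/9 and contribute nothing to the residue; only the rational part matters.
At the order-2 pole -4/9 set g(v) = (v - (-4/9))^2*(rational part) = 14*v**2/13 - 17*v/4 - 38/27.
Order-2 pole: residue = g'(a); g'(-4/9) = -2437/468, so the residue is -2437/468.
List the singular points by increasing real part (a conjugate pair: the negative imaginary part first).


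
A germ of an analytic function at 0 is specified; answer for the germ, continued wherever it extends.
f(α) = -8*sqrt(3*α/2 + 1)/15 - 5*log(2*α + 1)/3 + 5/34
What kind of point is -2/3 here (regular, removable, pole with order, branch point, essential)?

The point is an algebraic (square-root) branch point.

The term (-8/15)*sqrt(1 - α/(-2/3)) has argument 1 - -2/3/(-2/3) = 0 at -2/3: a square-root (algebraic, two-sheeted) branch point; the remaining terms are analytic or single-valued there.


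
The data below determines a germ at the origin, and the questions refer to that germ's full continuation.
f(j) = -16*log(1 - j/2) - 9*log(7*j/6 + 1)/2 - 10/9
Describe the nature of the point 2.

The point is a logarithmic branch point.

The term (-16)*log(1 - j/(2)) has argument 1 - 2/(2) = 0 at 2: a logarithmic (infinitely-sheeted) branch point; the remaining terms are analytic or single-valued there.


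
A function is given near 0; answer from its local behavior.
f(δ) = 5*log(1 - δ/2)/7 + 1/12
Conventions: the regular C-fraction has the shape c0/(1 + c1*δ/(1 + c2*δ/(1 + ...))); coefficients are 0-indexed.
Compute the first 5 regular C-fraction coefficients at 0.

The regular C-fraction coefficients are [1/12, 30/7, -127/28, -7/1524, -187/762].

Taylor coefficients (expand at 0): a_0 = 1/12, a_1 = -5/14, a_2 = -5/56, a_3 = -5/168, a_4 = -5/448.
c0 = a_0 = 1/12. Peel one level at a time: if S = 1 + c*δ/S' with S'(0) = 1, then c is the δ-coefficient of S and S' = c*δ/(S - 1).
S_1 = c0/f = 1 + (30/7)*δ + (1905/98)*δ^2 + ...; c1 = 30/7.
S_2 = c1*δ/(S_1 - 1) = 1 + (-127/28)*δ + (-1/48)*δ^2 + ...; c2 = -127/28.
S_3 = c2*δ/(S_2 - 1) = 1 + (-7/1524)*δ + (-1309/1161288)*δ^2 + ...; c3 = -7/1524.
S_4 = c3*δ/(S_3 - 1) = 1 + (-187/762)*δ + ...; c4 = -187/762.


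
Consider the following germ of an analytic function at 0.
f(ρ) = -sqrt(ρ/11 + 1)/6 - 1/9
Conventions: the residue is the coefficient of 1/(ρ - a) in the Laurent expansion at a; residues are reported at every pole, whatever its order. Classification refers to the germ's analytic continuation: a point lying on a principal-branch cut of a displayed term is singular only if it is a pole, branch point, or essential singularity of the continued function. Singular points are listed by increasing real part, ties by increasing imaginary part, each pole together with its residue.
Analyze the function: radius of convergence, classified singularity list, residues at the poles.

Radius of convergence at 0: 11.
At -11: an algebraic (square-root) branch point.

Branch term (-1/6)*sqrt(1 - ρ/(-11)): its argument vanishes at ρ = -11, a square-root branch point, modulus 11.
The radius of convergence is the smallest modulus among the singular points: 11.


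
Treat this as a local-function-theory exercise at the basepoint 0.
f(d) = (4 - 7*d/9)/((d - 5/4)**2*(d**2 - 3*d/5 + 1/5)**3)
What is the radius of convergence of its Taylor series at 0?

Denominator factor (d**2 - 3*d/5 + 1/5)^3: discriminant -11/25, complex-conjugate roots (3/10) + ((1/10)*sqrt(11))*i and (3/10) - ((1/10)*sqrt(11))*i; poles of order 3, moduli (1/5)*sqrt(5) and (1/5)*sqrt(5).
Denominator factor (d - 5/4)^2: pole of order 2 at 5/4, modulus 5/4.
The radius of convergence is the smallest modulus among the singular points: (1/5)*sqrt(5).

The radius of convergence is (1/5)*sqrt(5).


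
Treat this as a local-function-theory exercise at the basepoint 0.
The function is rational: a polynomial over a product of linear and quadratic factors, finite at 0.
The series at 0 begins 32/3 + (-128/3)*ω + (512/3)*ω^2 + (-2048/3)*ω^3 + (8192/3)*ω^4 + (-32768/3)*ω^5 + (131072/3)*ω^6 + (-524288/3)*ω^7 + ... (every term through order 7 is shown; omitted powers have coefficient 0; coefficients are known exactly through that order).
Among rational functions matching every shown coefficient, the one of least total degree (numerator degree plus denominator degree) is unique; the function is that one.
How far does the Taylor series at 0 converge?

No rational of total degree below 1 reproduces all 8 coefficients; solving the [0/1] Pade equations on them gives f(ω) = 8/(3*(ω + 1/4)), whose expansion matches every shown term.
Denominator factor (ω + 1/4): pole of order 1 at -1/4, modulus 1/4.
The radius of convergence is the smallest modulus among the singular points: 1/4.

The radius of convergence is 1/4.


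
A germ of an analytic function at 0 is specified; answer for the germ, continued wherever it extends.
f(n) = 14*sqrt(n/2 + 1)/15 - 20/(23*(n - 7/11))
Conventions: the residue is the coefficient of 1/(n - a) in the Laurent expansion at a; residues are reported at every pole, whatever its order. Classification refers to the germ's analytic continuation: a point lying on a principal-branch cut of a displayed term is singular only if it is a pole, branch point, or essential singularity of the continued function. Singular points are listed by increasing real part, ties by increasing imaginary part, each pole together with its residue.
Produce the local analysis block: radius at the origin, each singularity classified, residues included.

Denominator factor (n - 7/11): pole of order 1 at 7/11, modulus 7/11.
Branch term (14/15)*sqrt(1 - n/(-2)): its argument vanishes at n = -2, a square-root branch point, modulus 2.
The radius of convergence is the smallest modulus among the singular points: 7/11.
The branch term is analytic at 7/11 and contributes nothing to the residue; only the rational part matters.
At the order-1 pole 7/11 set g(n) = (n - (7/11))*(rational part) = -20/23.
Simple pole: residue = g(a) at a = 7/11, which is -20/23.
List the singular points by increasing real part (a conjugate pair: the negative imaginary part first).

Radius of convergence at 0: 7/11.
At -2: an algebraic (square-root) branch point.
At 7/11: a pole of order 1; residue -20/23.


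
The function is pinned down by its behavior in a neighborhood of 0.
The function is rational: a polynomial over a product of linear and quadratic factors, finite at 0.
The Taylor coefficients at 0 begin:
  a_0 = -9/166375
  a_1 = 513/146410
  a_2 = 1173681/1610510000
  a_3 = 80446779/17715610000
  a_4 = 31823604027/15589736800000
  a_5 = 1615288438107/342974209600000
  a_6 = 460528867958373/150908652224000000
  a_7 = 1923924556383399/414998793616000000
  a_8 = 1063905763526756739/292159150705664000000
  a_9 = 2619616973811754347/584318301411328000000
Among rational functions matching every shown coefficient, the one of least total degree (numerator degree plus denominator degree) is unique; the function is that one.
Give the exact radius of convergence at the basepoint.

No rational of total degree below 8 reproduces all 10 coefficients; solving the [1/7] Pade equations on them gives f(ω) = (13*ω - 1/5)/((ω + 11)**3*(ω**2 + 5*ω/12 - 5/3)**2), whose expansion matches every shown term.
Denominator factor (ω + 11)^3: pole of order 3 at -11, modulus 11.
Denominator factor (ω**2 + 5*ω/12 - 5/3)^2: discriminant 985/144, real irrational roots -5/24 + (1/24)*sqrt(985) and -5/24 - (1/24)*sqrt(985); poles of order 2, moduli -5/24 + (1/24)*sqrt(985) and 5/24 + (1/24)*sqrt(985).
The radius of convergence is the smallest modulus among the singular points: -5/24 + (1/24)*sqrt(985).

The radius of convergence is -5/24 + (1/24)*sqrt(985).


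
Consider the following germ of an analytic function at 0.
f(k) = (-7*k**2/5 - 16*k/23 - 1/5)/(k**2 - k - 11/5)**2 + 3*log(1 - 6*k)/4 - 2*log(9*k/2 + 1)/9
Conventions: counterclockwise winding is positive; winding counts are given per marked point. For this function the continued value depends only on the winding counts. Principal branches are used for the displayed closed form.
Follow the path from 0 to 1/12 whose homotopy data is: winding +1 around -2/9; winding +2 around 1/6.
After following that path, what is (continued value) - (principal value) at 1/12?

The rational part is single-valued and drops out of the difference; each branch term changes only by its own monodromy.
(3/4)*log(1 - k/(1/6)): each positive loop around 1/6 adds 2*pi*i to the log, so winding +2 contributes (3/4)*(2)*2*pi*i = (3)*pi*i.
(-2/9)*log(1 - k/(-2/9)): each positive loop around -2/9 adds 2*pi*i to the log, so winding +1 contributes (-2/9)*(1)*2*pi*i = -(4/9)*pi*i.
Summing the contributions at k = 1/12 gives (23/9)*pi*i.

Continued minus principal equals (23/9)*pi*i.


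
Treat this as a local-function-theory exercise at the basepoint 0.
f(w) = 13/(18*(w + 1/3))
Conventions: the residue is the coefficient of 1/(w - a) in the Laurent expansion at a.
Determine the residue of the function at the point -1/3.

At the order-1 pole -1/3 set g(w) = (w - (-1/3))*f(w) = 13/18.
Simple pole: residue = g(a) at a = -1/3, which is 13/18.

The residue is 13/18.


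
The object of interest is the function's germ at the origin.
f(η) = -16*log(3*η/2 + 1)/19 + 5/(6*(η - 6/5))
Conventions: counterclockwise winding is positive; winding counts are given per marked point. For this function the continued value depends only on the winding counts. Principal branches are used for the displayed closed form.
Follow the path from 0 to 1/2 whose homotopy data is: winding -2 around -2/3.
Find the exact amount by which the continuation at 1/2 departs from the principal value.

The rational part is single-valued and drops out of the difference; each branch term changes only by its own monodromy.
(-16/19)*log(1 - η/(-2/3)): each positive loop around -2/3 adds 2*pi*i to the log, so winding -2 contributes (-16/19)*(-2)*2*pi*i = (64/19)*pi*i.
Summing the contributions at η = 1/2 gives (64/19)*pi*i.

Continued minus principal equals (64/19)*pi*i.


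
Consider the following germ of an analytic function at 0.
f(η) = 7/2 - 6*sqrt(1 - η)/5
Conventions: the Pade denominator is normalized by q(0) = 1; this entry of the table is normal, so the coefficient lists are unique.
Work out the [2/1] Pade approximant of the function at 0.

The Pade approximant has numerator coefficients [23/10, -11/20, -3/20]; denominator coefficients [1, -1/2].

Taylor coefficients needed (expand at 0): a_0 = 23/10, a_1 = 3/5, a_2 = 3/20, a_3 = 3/40.
Write the denominator as Q(η) = 1 + q1*η. Requiring Q*f - P = O(η^4) with deg P <= 2 kills the coefficients of η^3..η^3 in Q*f:
  η^3: a_3 + q1*a_2 = 0, i.e. 3/40 + (3/20)*q1 = 0.
Solving this linear system: q1 = -1/2.
The numerator is Q*f truncated at degree 2: P0 = a_0 = 23/10; P1 = a_1 + q1*a_0 = -11/20; P2 = a_2 + q1*a_1 = -3/20.


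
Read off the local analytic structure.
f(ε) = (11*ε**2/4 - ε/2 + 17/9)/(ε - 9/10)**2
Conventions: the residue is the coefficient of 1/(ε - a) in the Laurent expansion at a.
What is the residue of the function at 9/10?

At the order-2 pole 9/10 set g(ε) = (ε - (9/10))^2*f(ε) = 11*ε**2/4 - ε/2 + 17/9.
Order-2 pole: residue = g'(a); g'(9/10) = 89/20, so the residue is 89/20.

The residue is 89/20.


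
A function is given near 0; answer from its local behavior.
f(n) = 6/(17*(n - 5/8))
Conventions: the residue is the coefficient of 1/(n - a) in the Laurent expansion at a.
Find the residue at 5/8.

At the order-1 pole 5/8 set g(n) = (n - (5/8))*f(n) = 6/17.
Simple pole: residue = g(a) at a = 5/8, which is 6/17.

The residue is 6/17.


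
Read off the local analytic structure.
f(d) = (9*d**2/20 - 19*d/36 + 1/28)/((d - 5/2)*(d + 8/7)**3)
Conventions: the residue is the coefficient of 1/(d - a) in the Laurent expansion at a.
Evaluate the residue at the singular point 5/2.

The residue is 75509/2387718.

At the order-1 pole 5/2 set g(d) = (d - (5/2))*f(d) = (9*d**2/20 - 19*d/36 + 1/28)/(d + 8/7)**3.
Simple pole: residue = g(a) at a = 5/2, which is 75509/2387718.


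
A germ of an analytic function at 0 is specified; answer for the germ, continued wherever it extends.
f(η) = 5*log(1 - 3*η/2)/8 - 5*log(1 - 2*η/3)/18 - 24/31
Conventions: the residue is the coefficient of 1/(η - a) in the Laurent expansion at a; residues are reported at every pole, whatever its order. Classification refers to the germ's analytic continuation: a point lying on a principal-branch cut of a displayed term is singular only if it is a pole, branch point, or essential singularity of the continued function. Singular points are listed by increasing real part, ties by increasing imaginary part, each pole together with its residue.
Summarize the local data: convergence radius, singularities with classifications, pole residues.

Branch term (-5/18)*log(1 - η/(3/2)): its argument vanishes at η = 3/2, a logarithmic branch point, modulus 3/2.
Branch term (5/8)*log(1 - η/(2/3)): its argument vanishes at η = 2/3, a logarithmic branch point, modulus 2/3.
The radius of convergence is the smallest modulus among the singular points: 2/3.
List the singular points by increasing real part (a conjugate pair: the negative imaginary part first).

Radius of convergence at 0: 2/3.
At 2/3: a logarithmic branch point.
At 3/2: a logarithmic branch point.


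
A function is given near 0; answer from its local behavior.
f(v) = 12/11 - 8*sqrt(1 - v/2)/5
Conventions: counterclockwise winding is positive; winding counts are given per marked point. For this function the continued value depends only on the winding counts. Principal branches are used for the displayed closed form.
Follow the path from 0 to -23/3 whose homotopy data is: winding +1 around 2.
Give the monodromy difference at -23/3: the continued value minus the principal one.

Continued minus principal equals (8/15)*sqrt(174).

The rational part is single-valued and drops out of the difference; each branch term changes only by its own monodromy.
(-8/5)*sqrt(1 - v/(2)): winding +1 is odd, the square root flips sign, contributing -2*(-8/5)*sqrt(1 - (-23/3)/(2)) = -2*(-8/5)*sqrt(29/6) = (8/15)*sqrt(174).
Summing the contributions at v = -23/3 gives (8/15)*sqrt(174).


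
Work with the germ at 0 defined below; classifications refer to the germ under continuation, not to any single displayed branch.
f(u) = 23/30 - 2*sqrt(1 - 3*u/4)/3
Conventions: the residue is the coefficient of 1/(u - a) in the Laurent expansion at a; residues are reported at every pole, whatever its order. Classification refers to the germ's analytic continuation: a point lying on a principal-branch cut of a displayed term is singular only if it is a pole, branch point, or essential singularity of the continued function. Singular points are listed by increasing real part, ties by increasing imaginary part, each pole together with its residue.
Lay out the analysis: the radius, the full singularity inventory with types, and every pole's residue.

Branch term (-2/3)*sqrt(1 - u/(4/3)): its argument vanishes at u = 4/3, a square-root branch point, modulus 4/3.
The radius of convergence is the smallest modulus among the singular points: 4/3.

Radius of convergence at 0: 4/3.
At 4/3: an algebraic (square-root) branch point.


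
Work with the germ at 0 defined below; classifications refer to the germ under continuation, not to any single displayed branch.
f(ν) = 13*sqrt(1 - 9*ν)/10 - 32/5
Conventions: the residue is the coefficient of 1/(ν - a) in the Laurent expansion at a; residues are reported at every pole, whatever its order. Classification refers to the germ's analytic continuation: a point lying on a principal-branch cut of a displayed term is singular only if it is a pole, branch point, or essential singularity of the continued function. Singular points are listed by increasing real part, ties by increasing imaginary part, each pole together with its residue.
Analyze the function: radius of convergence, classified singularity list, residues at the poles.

Radius of convergence at 0: 1/9.
At 1/9: an algebraic (square-root) branch point.

Branch term (13/10)*sqrt(1 - ν/(1/9)): its argument vanishes at ν = 1/9, a square-root branch point, modulus 1/9.
The radius of convergence is the smallest modulus among the singular points: 1/9.


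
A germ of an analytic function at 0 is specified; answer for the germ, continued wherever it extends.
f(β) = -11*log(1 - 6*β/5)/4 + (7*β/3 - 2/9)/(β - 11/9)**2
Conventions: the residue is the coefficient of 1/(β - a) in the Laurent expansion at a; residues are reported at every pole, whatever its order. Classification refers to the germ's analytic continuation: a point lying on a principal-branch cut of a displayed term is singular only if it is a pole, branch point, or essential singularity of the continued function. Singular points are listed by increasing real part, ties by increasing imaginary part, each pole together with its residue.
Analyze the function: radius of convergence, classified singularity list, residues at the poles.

Denominator factor (β - 11/9)^2: pole of order 2 at 11/9, modulus 11/9.
Branch term (-11/4)*log(1 - β/(5/6)): its argument vanishes at β = 5/6, a logarithmic branch point, modulus 5/6.
The radius of convergence is the smallest modulus among the singular points: 5/6.
The branch term is analytic at 11/9 and contributes nothing to the residue; only the rational part matters.
At the order-2 pole 11/9 set g(β) = (β - (11/9))^2*(rational part) = 7*β/3 - 2/9.
Order-2 pole: residue = g'(a); g'(11/9) = 7/3, so the residue is 7/3.
List the singular points by increasing real part (a conjugate pair: the negative imaginary part first).

Radius of convergence at 0: 5/6.
At 5/6: a logarithmic branch point.
At 11/9: a pole of order 2; residue 7/3.


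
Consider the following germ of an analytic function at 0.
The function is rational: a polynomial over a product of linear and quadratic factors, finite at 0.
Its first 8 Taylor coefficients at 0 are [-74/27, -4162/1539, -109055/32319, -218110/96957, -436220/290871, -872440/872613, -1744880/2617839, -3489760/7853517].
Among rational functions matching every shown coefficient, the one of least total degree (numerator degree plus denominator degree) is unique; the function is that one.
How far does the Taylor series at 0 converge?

No rational of total degree below 3 reproduces all 8 coefficients; solving the [2/1] Pade equations on them gives f(δ) = (33*δ**2/14 + 25*δ/19 + 37/9)/(δ - 3/2), whose expansion matches every shown term.
Denominator factor (δ - 3/2): pole of order 1 at 3/2, modulus 3/2.
The radius of convergence is the smallest modulus among the singular points: 3/2.

The radius of convergence is 3/2.


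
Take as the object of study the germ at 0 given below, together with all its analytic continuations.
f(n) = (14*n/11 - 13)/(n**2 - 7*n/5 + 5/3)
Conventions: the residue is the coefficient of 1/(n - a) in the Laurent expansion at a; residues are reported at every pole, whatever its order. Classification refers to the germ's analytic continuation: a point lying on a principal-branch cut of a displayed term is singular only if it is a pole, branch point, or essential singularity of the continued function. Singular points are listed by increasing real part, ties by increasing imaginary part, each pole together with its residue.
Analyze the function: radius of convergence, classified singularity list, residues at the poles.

Denominator factor (n**2 - 7*n/5 + 5/3): discriminant -353/75, complex-conjugate roots (7/10) + ((1/30)*sqrt(1059))*i and (7/10) - ((1/30)*sqrt(1059))*i; poles of order 1, moduli (1/3)*sqrt(15) and (1/3)*sqrt(15).
The radius of convergence is the smallest modulus among the singular points: (1/3)*sqrt(15).
The factor n**2 - 7*n/5 + 5/3 splits as (n - a)(n - a') with a = (7/10) - ((1/30)*sqrt(1059))*i, a' = (7/10) + ((1/30)*sqrt(1059))*i. At the order-1 pole a set g(n) = (n - a)*f(n) = [14*n/11 - 13] / (n - a').
Simple pole: residue = g(a) at a = (7/10) - ((1/30)*sqrt(1059))*i, which is (7/11) - ((666/3883)*sqrt(1059))*i.
The factor n**2 - 7*n/5 + 5/3 splits as (n - a)(n - a') with a = (7/10) + ((1/30)*sqrt(1059))*i, a' = (7/10) - ((1/30)*sqrt(1059))*i. At the order-1 pole a set g(n) = (n - a)*f(n) = [14*n/11 - 13] / (n - a').
Simple pole: residue = g(a) at a = (7/10) + ((1/30)*sqrt(1059))*i, which is (7/11) + ((666/3883)*sqrt(1059))*i.
List the singular points by increasing real part (a conjugate pair: the negative imaginary part first).

Radius of convergence at 0: (1/3)*sqrt(15).
At (7/10) - ((1/30)*sqrt(1059))*i: a pole of order 1; residue (7/11) - ((666/3883)*sqrt(1059))*i.
At (7/10) + ((1/30)*sqrt(1059))*i: a pole of order 1; residue (7/11) + ((666/3883)*sqrt(1059))*i.


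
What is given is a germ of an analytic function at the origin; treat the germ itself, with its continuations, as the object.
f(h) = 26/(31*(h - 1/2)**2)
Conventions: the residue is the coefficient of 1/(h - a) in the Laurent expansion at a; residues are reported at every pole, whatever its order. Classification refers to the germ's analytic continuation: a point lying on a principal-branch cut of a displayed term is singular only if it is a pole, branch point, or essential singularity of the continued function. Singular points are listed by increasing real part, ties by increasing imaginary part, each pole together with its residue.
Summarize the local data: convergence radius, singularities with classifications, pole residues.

Radius of convergence at 0: 1/2.
At 1/2: a pole of order 2; residue 0.

Denominator factor (h - 1/2)^2: pole of order 2 at 1/2, modulus 1/2.
The radius of convergence is the smallest modulus among the singular points: 1/2.
At the order-2 pole 1/2 set g(h) = (h - (1/2))^2*f(h) = 26/31.
Order-2 pole: residue = g'(a); g'(1/2) = 0, so the residue is 0.


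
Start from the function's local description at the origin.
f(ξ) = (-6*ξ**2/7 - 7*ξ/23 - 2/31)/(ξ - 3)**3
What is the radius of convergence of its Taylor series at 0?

The radius of convergence is 3.

Denominator factor (ξ - 3)^3: pole of order 3 at 3, modulus 3.
The radius of convergence is the smallest modulus among the singular points: 3.


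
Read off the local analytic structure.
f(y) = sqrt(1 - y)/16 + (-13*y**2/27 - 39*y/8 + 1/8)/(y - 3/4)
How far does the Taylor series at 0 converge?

The radius of convergence is 3/4.

Denominator factor (y - 3/4): pole of order 1 at 3/4, modulus 3/4.
Branch term (1/16)*sqrt(1 - y/(1)): its argument vanishes at y = 1, a square-root branch point, modulus 1.
The radius of convergence is the smallest modulus among the singular points: 3/4.


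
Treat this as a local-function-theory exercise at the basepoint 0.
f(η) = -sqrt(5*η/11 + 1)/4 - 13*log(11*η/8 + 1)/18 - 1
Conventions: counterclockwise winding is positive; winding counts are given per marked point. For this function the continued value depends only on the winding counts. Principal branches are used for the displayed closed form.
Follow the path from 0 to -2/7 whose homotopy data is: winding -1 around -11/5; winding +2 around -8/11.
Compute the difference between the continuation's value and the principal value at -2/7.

Continued minus principal equals ((1/154)*sqrt(5159)) - ((26/9)*pi)*i.

The rational part is single-valued and drops out of the difference; each branch term changes only by its own monodromy.
(-13/18)*log(1 - η/(-8/11)): each positive loop around -8/11 adds 2*pi*i to the log, so winding +2 contributes (-13/18)*(2)*2*pi*i = -(26/9)*pi*i.
(-1/4)*sqrt(1 - η/(-11/5)): winding -1 is odd, the square root flips sign, contributing -2*(-1/4)*sqrt(1 - (-2/7)/(-11/5)) = -2*(-1/4)*sqrt(67/77) = (1/154)*sqrt(5159).
Summing the contributions at η = -2/7 gives ((1/154)*sqrt(5159)) - ((26/9)*pi)*i.


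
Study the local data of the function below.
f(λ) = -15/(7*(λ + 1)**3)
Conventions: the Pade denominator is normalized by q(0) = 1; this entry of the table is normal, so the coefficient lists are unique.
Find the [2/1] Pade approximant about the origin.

Taylor coefficients needed (expand at 0): a_0 = -15/7, a_1 = 45/7, a_2 = -90/7, a_3 = 150/7.
Write the denominator as Q(λ) = 1 + q1*λ. Requiring Q*f - P = O(λ^4) with deg P <= 2 kills the coefficients of λ^3..λ^3 in Q*f:
  λ^3: a_3 + q1*a_2 = 0, i.e. 150/7 + (-90/7)*q1 = 0.
Solving this linear system: q1 = 5/3.
The numerator is Q*f truncated at degree 2: P0 = a_0 = -15/7; P1 = a_1 + q1*a_0 = 20/7; P2 = a_2 + q1*a_1 = -15/7.

The Pade approximant has numerator coefficients [-15/7, 20/7, -15/7]; denominator coefficients [1, 5/3].


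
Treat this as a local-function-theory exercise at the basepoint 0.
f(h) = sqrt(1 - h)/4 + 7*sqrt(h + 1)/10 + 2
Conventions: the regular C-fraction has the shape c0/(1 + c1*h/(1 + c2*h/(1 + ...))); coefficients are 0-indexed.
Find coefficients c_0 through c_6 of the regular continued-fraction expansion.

The regular C-fraction coefficients are [59/20, -9/118, 1283/2124, -11741/46188, -937575/1021268, 6721637/9213700, 59391749/167930100].

Taylor coefficients (expand at 0): a_0 = 59/20, a_1 = 9/40, a_2 = -19/160, a_3 = 9/320, a_4 = -19/512, a_5 = 63/5120, a_6 = -399/20480.
c0 = a_0 = 59/20. Peel one level at a time: if S = 1 + c*h/S' with S'(0) = 1, then c is the h-coefficient of S and S' = c*h/(S - 1).
S_1 = c0/f = 1 + (-9/118)*h + (1283/27848)*h^2 + ...; c1 = -9/118.
S_2 = c1*h/(S_1 - 1) = 1 + (1283/2124)*h + (199/1296)*h^2 + ...; c2 = 1283/2124.
S_3 = c2*h/(S_2 - 1) = 1 + (-11741/46188)*h + (-6146325/26337424)*h^2 + ...; c3 = -11741/46188.
S_4 = c3*h/(S_3 - 1) = 1 + (-937575/1021268)*h + (424359/633616)*h^2 + ...; c4 = -937575/1021268.
S_5 = c4*h/(S_4 - 1) = 1 + (6721637/9213700)*h + (-4977864229/19293210000)*h^2 + ...; c5 = 6721637/9213700.
S_6 = c5*h/(S_5 - 1) = 1 + (59391749/167930100)*h + ...; c6 = 59391749/167930100.


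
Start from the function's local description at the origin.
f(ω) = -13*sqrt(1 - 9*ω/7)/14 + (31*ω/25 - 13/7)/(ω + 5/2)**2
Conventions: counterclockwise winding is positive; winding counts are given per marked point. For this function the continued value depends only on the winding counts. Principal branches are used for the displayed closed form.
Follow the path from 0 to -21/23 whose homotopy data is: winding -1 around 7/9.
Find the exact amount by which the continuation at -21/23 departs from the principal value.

Continued minus principal equals (65/161)*sqrt(46).

The rational part is single-valued and drops out of the difference; each branch term changes only by its own monodromy.
(-13/14)*sqrt(1 - ω/(7/9)): winding -1 is odd, the square root flips sign, contributing -2*(-13/14)*sqrt(1 - (-21/23)/(7/9)) = -2*(-13/14)*sqrt(50/23) = (65/161)*sqrt(46).
Summing the contributions at ω = -21/23 gives (65/161)*sqrt(46).


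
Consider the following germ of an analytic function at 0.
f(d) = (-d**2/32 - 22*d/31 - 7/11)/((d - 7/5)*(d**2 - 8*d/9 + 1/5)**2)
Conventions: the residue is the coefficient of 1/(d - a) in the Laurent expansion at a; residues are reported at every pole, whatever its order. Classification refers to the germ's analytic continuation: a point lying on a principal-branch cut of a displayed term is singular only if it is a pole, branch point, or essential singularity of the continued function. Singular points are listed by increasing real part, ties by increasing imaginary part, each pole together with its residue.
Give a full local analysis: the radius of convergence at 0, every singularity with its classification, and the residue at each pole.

Radius of convergence at 0: (1/5)*sqrt(5).
At (4/9) - ((1/45)*sqrt(5))*i: a pole of order 2; residue (934231725/926123264) + ((425024853615/463061632)*sqrt(5))*i.
At (4/9) + ((1/45)*sqrt(5))*i: a pole of order 2; residue (934231725/926123264) - ((425024853615/463061632)*sqrt(5))*i.
At 7/5: a pole of order 1; residue -934231725/463061632.


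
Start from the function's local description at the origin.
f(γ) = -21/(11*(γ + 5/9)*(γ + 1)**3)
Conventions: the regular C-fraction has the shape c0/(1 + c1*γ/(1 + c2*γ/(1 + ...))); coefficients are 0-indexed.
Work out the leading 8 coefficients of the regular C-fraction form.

The regular C-fraction coefficients are [-189/55, 24/5, -7/4, 83/84, -646/1743, 18410/26809, -181521/1698980, 2907/5260].

Taylor coefficients (expand at 0): a_0 = -189/55, a_1 = 4536/275, a_2 = -69174/1375, a_3 = 858816/6875, a_4 = -9501219/34375, a_5 = 97914096/171875, a_6 = -963914364/859375, a_7 = 9206791776/4296875.
c0 = a_0 = -189/55. Peel one level at a time: if S = 1 + c*γ/S' with S'(0) = 1, then c is the γ-coefficient of S and S' = c*γ/(S - 1).
S_1 = c0/f = 1 + (24/5)*γ + (42/5)*γ^2 + ...; c1 = 24/5.
S_2 = c1*γ/(S_1 - 1) = 1 + (-7/4)*γ + (83/48)*γ^2 + ...; c2 = -7/4.
S_3 = c2*γ/(S_2 - 1) = 1 + (83/84)*γ + (323/882)*γ^2 + ...; c3 = 83/84.
S_4 = c3*γ/(S_3 - 1) = 1 + (-646/1743)*γ + (5260/20667)*γ^2 + ...; c4 = -646/1743.
S_5 = c4*γ/(S_4 - 1) = 1 + (18410/26809)*γ + (15309/208658)*γ^2 + ...; c5 = 18410/26809.
S_6 = c5*γ/(S_5 - 1) = 1 + (-181521/1698980)*γ + (1633689/27667600)*γ^2 + ...; c6 = -181521/1698980.
S_7 = c6*γ/(S_6 - 1) = 1 + (2907/5260)*γ + ...; c7 = 2907/5260.


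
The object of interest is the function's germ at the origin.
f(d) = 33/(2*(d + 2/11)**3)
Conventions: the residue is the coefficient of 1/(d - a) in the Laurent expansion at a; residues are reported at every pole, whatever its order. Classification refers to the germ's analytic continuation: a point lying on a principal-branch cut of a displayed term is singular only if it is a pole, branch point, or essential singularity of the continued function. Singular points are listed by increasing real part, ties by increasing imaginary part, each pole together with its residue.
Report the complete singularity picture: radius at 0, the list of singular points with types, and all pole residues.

Radius of convergence at 0: 2/11.
At -2/11: a pole of order 3; residue 0.

Denominator factor (d + 2/11)^3: pole of order 3 at -2/11, modulus 2/11.
The radius of convergence is the smallest modulus among the singular points: 2/11.
At the order-3 pole -2/11 set g(d) = (d - (-2/11))^3*f(d) = 33/2.
Order-3 pole: residue = g''(a)/2; g''(-2/11) = 0, so the residue is 0.


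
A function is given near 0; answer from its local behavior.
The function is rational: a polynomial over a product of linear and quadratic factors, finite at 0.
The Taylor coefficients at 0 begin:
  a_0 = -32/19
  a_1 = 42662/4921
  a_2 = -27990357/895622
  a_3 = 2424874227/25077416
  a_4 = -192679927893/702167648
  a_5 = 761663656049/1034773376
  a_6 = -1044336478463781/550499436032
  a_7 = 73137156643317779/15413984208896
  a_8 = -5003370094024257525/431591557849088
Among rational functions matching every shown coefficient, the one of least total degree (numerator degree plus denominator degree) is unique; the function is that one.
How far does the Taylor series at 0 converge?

No rational of total degree below 7 reproduces all 9 coefficients; solving the [2/5] Pade equations on them gives f(h) = (-8*h**2/13 + 21*h/37 + 16/19)/((h + 1/2)**3*(h**2 + 5*h/7 - 4)), whose expansion matches every shown term.
Denominator factor (h + 1/2)^3: pole of order 3 at -1/2, modulus 1/2.
Denominator factor (h**2 + 5*h/7 - 4): discriminant 809/49, real irrational roots -5/14 + (1/14)*sqrt(809) and -5/14 - (1/14)*sqrt(809); poles of order 1, moduli -5/14 + (1/14)*sqrt(809) and 5/14 + (1/14)*sqrt(809).
The radius of convergence is the smallest modulus among the singular points: 1/2.

The radius of convergence is 1/2.


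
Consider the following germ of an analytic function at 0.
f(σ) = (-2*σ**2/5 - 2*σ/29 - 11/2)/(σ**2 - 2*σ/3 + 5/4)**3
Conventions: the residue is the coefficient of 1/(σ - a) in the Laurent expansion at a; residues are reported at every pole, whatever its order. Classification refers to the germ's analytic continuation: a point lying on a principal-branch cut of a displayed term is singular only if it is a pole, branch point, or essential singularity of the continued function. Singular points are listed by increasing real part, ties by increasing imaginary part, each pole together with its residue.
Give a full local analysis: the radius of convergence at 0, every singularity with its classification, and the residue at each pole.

Radius of convergence at 0: (1/2)*sqrt(5).
At (1/3) - ((1/6)*sqrt(41))*i: a pole of order 3; residue -((1209114/9993545)*sqrt(41))*i.
At (1/3) + ((1/6)*sqrt(41))*i: a pole of order 3; residue ((1209114/9993545)*sqrt(41))*i.

Denominator factor (σ**2 - 2*σ/3 + 5/4)^3: discriminant -41/9, complex-conjugate roots (1/3) + ((1/6)*sqrt(41))*i and (1/3) - ((1/6)*sqrt(41))*i; poles of order 3, moduli (1/2)*sqrt(5) and (1/2)*sqrt(5).
The radius of convergence is the smallest modulus among the singular points: (1/2)*sqrt(5).
The factor σ**2 - 2*σ/3 + 5/4 splits as (σ - a)(σ - a') with a = (1/3) - ((1/6)*sqrt(41))*i, a' = (1/3) + ((1/6)*sqrt(41))*i. At the order-3 pole a set g(σ) = (σ - a)^3*f(σ) = [-2*σ**2/5 - 2*σ/29 - 11/2] / (σ - a')^3.
Order-3 pole: residue = g''(a)/2; g''((1/3) - ((1/6)*sqrt(41))*i) = -((2418228/9993545)*sqrt(41))*i, so the residue is -((1209114/9993545)*sqrt(41))*i.
The factor σ**2 - 2*σ/3 + 5/4 splits as (σ - a)(σ - a') with a = (1/3) + ((1/6)*sqrt(41))*i, a' = (1/3) - ((1/6)*sqrt(41))*i. At the order-3 pole a set g(σ) = (σ - a)^3*f(σ) = [-2*σ**2/5 - 2*σ/29 - 11/2] / (σ - a')^3.
Order-3 pole: residue = g''(a)/2; g''((1/3) + ((1/6)*sqrt(41))*i) = ((2418228/9993545)*sqrt(41))*i, so the residue is ((1209114/9993545)*sqrt(41))*i.
List the singular points by increasing real part (a conjugate pair: the negative imaginary part first).


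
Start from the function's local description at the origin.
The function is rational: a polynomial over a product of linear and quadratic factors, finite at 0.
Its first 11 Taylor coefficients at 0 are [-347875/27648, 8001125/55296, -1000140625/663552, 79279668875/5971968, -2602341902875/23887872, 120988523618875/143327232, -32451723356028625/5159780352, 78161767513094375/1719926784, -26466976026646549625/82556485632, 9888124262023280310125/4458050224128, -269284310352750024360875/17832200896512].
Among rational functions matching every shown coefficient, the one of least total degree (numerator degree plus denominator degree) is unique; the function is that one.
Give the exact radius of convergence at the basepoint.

The radius of convergence is -2 + (2/11)*sqrt(143).

No rational of total degree below 9 reproduces all 11 coefficients; solving the [0/9] Pade equations on them gives f(d) = -23/(22*(d - 3/5)**3*(d**2 - 4*d - 8/11)**3), whose expansion matches every shown term.
Denominator factor (d - 3/5)^3: pole of order 3 at 3/5, modulus 3/5.
Denominator factor (d**2 - 4*d - 8/11)^3: discriminant 208/11, real irrational roots 2 + (2/11)*sqrt(143) and 2 - (2/11)*sqrt(143); poles of order 3, moduli 2 + (2/11)*sqrt(143) and -2 + (2/11)*sqrt(143).
The radius of convergence is the smallest modulus among the singular points: -2 + (2/11)*sqrt(143).


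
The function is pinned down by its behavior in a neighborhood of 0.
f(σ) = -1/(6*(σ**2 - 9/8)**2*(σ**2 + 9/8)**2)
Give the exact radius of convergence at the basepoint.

The radius of convergence is (3/4)*sqrt(2).

Denominator factor (σ**2 - 9/8)^2: discriminant 9/2, real irrational roots (3/4)*sqrt(2) and -(3/4)*sqrt(2); poles of order 2, moduli (3/4)*sqrt(2) and (3/4)*sqrt(2).
Denominator factor (σ**2 + 9/8)^2: discriminant -9/2, complex-conjugate roots ((3/4)*sqrt(2))*i and -((3/4)*sqrt(2))*i; poles of order 2, moduli (3/4)*sqrt(2) and (3/4)*sqrt(2).
The radius of convergence is the smallest modulus among the singular points: (3/4)*sqrt(2).


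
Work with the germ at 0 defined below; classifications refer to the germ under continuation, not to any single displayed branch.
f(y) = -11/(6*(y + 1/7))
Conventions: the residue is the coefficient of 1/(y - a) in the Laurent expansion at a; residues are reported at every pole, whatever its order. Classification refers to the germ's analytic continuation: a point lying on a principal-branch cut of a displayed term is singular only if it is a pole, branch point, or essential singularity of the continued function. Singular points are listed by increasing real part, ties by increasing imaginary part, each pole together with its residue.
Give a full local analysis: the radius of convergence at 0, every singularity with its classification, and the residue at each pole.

Radius of convergence at 0: 1/7.
At -1/7: a pole of order 1; residue -11/6.

Denominator factor (y + 1/7): pole of order 1 at -1/7, modulus 1/7.
The radius of convergence is the smallest modulus among the singular points: 1/7.
At the order-1 pole -1/7 set g(y) = (y - (-1/7))*f(y) = -11/6.
Simple pole: residue = g(a) at a = -1/7, which is -11/6.
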